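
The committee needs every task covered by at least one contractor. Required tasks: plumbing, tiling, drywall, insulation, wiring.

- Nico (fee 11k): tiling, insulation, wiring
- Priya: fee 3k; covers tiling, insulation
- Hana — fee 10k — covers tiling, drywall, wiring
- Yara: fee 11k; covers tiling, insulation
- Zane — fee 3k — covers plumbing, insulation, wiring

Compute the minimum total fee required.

The greedy cost-per-new-task heuristic would pick Zane, Priya, and Hana for 16, but a cheaper cover exists.
Choose Hana and Zane: together they cover plumbing, tiling, drywall, insulation, wiring — every task.
Total fee: 10 + 3 = 13.
No cover costs less than 13.

13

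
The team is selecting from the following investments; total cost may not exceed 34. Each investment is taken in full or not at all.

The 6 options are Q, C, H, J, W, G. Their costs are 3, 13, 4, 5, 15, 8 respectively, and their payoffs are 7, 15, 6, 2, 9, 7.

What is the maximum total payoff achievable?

37

Q + C + J + G: cost 3 + 13 + 5 + 8 = 29 ≤ 34, payoff 7 + 15 + 2 + 7 = 31.
Q + C + H + J + G: cost 3 + 13 + 4 + 5 + 8 = 33 ≤ 34, payoff 7 + 15 + 6 + 2 + 7 = 37.
Q + C + H + G: cost 3 + 13 + 4 + 8 = 28 ≤ 34, payoff 7 + 15 + 6 + 7 = 35.
Best is Q, C, H, J, and G with total payoff 37.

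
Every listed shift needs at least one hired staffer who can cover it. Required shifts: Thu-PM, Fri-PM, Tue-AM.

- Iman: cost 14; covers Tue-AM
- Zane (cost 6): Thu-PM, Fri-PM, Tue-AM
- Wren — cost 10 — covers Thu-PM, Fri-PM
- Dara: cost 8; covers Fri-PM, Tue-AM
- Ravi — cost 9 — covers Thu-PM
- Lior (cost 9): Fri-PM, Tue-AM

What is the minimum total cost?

6

Zane alone covers Thu-PM, Fri-PM, Tue-AM — every shift.
Total cost: 6.
No cover costs less than 6.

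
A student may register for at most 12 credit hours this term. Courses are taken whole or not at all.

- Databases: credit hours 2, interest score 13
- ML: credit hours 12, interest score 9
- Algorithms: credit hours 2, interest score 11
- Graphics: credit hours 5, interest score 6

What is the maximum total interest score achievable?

Allowing fractional choices, the relaxed optimum would be about 32.2, but courses are indivisible.
Databases + Algorithms: credit hours 2 + 2 = 4 ≤ 12, interest score 13 + 11 = 24.
Databases + Algorithms + Graphics: credit hours 2 + 2 + 5 = 9 ≤ 12, interest score 13 + 11 + 6 = 30.
Databases + Graphics: credit hours 2 + 5 = 7 ≤ 12, interest score 13 + 6 = 19.
Best is Databases, Algorithms, and Graphics with total interest score 30.

30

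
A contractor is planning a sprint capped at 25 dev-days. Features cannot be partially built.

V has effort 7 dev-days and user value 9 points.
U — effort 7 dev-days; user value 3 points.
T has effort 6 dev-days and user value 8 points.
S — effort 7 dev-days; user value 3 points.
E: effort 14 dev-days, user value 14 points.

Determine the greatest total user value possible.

Allowing fractional choices, the relaxed optimum would be about 29.0, but features are indivisible.
V + E: effort 7 + 14 = 21 ≤ 25, user value 9 + 14 = 23.
T + E: effort 6 + 14 = 20 ≤ 25, user value 8 + 14 = 22.
V + U + T: effort 7 + 7 + 6 = 20 ≤ 25, user value 9 + 3 + 8 = 20.
Best is V and E with total user value 23.

23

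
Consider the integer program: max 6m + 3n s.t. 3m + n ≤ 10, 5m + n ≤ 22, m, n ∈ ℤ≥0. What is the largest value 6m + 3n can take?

(m,n)=(0,10): 3·0+1·10=10≤10, 5·0+1·10=10≤22, objective 30.
(m,n)=(0,9): 3·0+1·9=9≤10, 5·0+1·9=9≤22, objective 27.
The best lattice point is (0,10), giving 30.

30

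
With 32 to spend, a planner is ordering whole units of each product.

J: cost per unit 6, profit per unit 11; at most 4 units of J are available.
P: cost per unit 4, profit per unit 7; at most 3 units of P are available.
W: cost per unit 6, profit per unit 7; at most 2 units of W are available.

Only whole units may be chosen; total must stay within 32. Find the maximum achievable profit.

58

Take 4×J and 2×P: cost 32 ≤ 32, profit 4·11 + 2·7 = 58.
J has the best ratio (11/6) and is taken to its limit of 4; remaining capacity is filled optimally with the others.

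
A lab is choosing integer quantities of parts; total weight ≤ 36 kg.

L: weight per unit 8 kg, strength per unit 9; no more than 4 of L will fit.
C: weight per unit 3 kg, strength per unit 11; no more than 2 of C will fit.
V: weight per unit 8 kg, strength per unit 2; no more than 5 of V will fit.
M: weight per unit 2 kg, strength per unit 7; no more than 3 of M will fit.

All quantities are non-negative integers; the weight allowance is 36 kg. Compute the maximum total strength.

This is a bounded integer knapsack.
Take 3×L, 2×C, and 3×M: weight 36 ≤ 36, strength 3·9 + 2·11 + 3·7 = 70.
C has the best ratio (11/3) and is taken to its limit of 2; remaining capacity is filled optimally with the others.

70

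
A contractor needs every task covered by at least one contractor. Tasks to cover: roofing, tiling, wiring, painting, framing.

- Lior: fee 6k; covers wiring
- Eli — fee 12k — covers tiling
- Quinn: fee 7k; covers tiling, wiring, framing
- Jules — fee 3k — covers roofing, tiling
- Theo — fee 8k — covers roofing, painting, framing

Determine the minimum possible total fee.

15

This is an integer covering problem.
The greedy cost-per-new-task heuristic would pick Jules, Quinn, and Theo for 18, but a cheaper cover exists.
Choose Quinn and Theo: together they cover roofing, tiling, wiring, painting, framing — every task.
Total fee: 7 + 8 = 15.
No cover costs less than 15.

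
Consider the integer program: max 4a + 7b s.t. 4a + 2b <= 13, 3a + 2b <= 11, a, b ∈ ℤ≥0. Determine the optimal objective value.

35

Relaxing integrality, the LP optimum is 38.50 at (a,b) = (0, 5.5), which is not an integer point.
(a,b)=(0,5): 4·0+2·5=10≤13, 3·0+2·5=10≤11, objective 35.
(a,b)=(1,4): 4·1+2·4=12≤13, 3·1+2·4=11≤11, objective 32.
(a,b)=(0,4): 4·0+2·4=8≤13, 3·0+2·4=8≤11, objective 28.
The best lattice point is (0,5), giving 35.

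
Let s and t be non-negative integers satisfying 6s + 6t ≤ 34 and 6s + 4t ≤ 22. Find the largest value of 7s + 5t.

(s,t)=(1,4): 6·1+6·4=30≤34, 6·1+4·4=22≤22, objective 27.
(s,t)=(0,5): 6·0+6·5=30≤34, 6·0+4·5=20≤22, objective 25.
The best lattice point is (1,4), giving 27.

27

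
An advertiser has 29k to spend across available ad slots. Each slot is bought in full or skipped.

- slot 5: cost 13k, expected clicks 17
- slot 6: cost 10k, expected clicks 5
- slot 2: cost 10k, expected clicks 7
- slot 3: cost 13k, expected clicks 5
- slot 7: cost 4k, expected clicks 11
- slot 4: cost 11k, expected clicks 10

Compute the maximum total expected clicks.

Treat it as a binary knapsack problem.
slot 5 + slot 6 + slot 7: cost 13 + 10 + 4 = 27 ≤ 29, expected clicks 17 + 5 + 11 = 33.
slot 5 + slot 2 + slot 7: cost 13 + 10 + 4 = 27 ≤ 29, expected clicks 17 + 7 + 11 = 35.
slot 5 + slot 7 + slot 4: cost 13 + 4 + 11 = 28 ≤ 29, expected clicks 17 + 11 + 10 = 38.
Best is slot 5, slot 7, and slot 4 with total expected clicks 38.

38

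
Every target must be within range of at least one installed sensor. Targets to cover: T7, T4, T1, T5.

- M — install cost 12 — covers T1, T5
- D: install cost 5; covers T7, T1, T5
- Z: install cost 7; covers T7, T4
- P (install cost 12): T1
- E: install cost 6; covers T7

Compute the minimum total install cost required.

12

Choose D and Z: together they cover T7, T4, T1, T5 — every target.
Total install cost: 5 + 7 = 12.
No cover costs less than 12.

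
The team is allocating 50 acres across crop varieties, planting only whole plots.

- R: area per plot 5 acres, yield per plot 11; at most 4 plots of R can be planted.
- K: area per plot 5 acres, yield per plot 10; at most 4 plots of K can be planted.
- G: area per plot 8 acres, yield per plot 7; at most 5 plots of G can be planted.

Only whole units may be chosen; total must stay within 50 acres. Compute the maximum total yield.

91

R has the best ratio (11/5); taking only R gives at most 4×11 = 44 (stopped by the supply cap of 4).
Mixing does better — 4×R, 4×K, and 1×G: area 48 ≤ 50, yield 4·11 + 4·10 + 1·7 = 91.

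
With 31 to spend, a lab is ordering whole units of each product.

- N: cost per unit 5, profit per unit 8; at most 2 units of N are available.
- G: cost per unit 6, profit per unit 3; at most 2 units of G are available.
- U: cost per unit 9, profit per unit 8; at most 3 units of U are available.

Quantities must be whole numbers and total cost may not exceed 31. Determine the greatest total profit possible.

N has the best ratio (8/5); taking only N gives at most 2×8 = 16 (stopped by the supply cap of 2).
Mixing does better — 2×N and 2×U: cost 28 ≤ 31, profit 2·8 + 2·8 = 32.

32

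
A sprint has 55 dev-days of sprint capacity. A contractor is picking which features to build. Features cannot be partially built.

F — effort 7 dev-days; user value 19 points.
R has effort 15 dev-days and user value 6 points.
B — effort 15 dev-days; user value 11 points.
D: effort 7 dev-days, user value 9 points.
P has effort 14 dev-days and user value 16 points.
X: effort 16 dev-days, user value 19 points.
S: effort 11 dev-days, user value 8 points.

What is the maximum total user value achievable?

71

F + D + P + X + S: effort 7 + 7 + 14 + 16 + 11 = 55 ≤ 55, user value 19 + 9 + 16 + 19 + 8 = 71.
F + B + P + X: effort 7 + 15 + 14 + 16 = 52 ≤ 55, user value 19 + 11 + 16 + 19 = 65.
Best is F, D, P, X, and S with total user value 71.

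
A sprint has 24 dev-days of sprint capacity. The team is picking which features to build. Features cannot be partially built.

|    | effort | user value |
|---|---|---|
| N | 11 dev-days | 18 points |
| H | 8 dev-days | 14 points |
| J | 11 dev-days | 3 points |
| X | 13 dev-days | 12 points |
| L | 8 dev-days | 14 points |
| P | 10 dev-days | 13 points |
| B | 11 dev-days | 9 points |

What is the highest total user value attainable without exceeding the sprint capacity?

32

Allowing fractional choices, the relaxed optimum would be about 41.1, but features are indivisible.
N + L: effort 11 + 8 = 19 ≤ 24, user value 18 + 14 = 32.
N + P: effort 11 + 10 = 21 ≤ 24, user value 18 + 13 = 31.
N + H: effort 11 + 8 = 19 ≤ 24, user value 18 + 14 = 32.
The maximum user value is 32; one optimal choice is N and H.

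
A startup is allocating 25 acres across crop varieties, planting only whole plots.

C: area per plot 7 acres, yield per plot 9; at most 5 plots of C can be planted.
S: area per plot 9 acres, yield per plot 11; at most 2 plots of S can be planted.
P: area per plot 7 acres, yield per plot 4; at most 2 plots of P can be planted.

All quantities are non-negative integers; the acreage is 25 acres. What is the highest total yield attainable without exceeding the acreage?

31

Take 1×C and 2×S: area 25 ≤ 25, yield 1·9 + 2·11 = 31.
No other integer combination yields more.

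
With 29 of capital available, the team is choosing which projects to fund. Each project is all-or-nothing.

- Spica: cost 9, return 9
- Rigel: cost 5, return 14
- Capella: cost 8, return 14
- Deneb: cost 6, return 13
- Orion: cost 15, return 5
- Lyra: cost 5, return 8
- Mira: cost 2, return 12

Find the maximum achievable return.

Allowing fractional choices, the relaxed optimum would be about 64.0, but projects are indivisible.
Rigel + Capella + Deneb + Lyra + Mira: cost 5 + 8 + 6 + 5 + 2 = 26 ≤ 29, return 14 + 14 + 13 + 8 + 12 = 61.
Spica + Rigel + Deneb + Lyra + Mira: cost 9 + 5 + 6 + 5 + 2 = 27 ≤ 29, return 9 + 14 + 13 + 8 + 12 = 56.
Spica + Rigel + Capella + Lyra + Mira: cost 9 + 5 + 8 + 5 + 2 = 29 ≤ 29, return 9 + 14 + 14 + 8 + 12 = 57.
Best is Rigel, Capella, Deneb, Lyra, and Mira with total return 61.

61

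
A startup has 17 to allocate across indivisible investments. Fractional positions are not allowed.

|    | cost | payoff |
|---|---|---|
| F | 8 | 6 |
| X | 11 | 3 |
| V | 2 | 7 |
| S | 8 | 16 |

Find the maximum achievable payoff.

Allowing fractional choices, the relaxed optimum would be about 28.2, but investments are indivisible.
V + S: cost 2 + 8 = 10 ≤ 17, payoff 7 + 16 = 23.
S: cost 8 ≤ 17, payoff 16.
F + S: cost 8 + 8 = 16 ≤ 17, payoff 6 + 16 = 22.
Best is V and S with total payoff 23.

23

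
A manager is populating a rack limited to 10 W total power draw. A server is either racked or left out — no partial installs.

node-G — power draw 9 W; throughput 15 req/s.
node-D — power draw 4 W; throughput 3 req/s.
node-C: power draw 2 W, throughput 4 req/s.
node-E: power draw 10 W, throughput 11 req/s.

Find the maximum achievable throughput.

15

Allowing fractional choices, the relaxed optimum would be about 17.3, but servers are indivisible.
node-E: power draw 10 ≤ 10, throughput 11.
node-G: power draw 9 ≤ 10, throughput 15.
Best is node-G with total throughput 15.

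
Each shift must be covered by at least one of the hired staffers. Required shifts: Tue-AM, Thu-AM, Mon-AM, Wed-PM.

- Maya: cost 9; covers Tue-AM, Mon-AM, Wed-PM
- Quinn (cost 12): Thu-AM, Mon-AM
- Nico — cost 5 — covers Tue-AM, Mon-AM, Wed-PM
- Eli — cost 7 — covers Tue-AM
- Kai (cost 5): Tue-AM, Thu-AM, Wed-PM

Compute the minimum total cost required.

10

Choose Nico and Kai: together they cover Tue-AM, Thu-AM, Mon-AM, Wed-PM — every shift.
Total cost: 5 + 5 = 10.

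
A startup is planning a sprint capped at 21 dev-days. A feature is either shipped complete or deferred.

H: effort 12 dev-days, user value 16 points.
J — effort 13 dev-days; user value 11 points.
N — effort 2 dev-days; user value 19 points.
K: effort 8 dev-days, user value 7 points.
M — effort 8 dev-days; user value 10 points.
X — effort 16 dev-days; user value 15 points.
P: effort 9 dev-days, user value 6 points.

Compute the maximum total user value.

Allowing fractional choices, the relaxed optimum would be about 43.8, but features are indivisible.
N + M + P: effort 2 + 8 + 9 = 19 ≤ 21, user value 19 + 10 + 6 = 35.
N + K + M: effort 2 + 8 + 8 = 18 ≤ 21, user value 19 + 7 + 10 = 36.
H + N: effort 12 + 2 = 14 ≤ 21, user value 16 + 19 = 35.
Best is N, K, and M with total user value 36.

36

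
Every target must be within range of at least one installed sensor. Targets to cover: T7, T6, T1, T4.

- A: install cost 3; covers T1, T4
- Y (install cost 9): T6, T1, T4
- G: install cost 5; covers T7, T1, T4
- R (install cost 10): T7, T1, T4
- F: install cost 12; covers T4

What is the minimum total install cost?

The greedy cost-per-new-target heuristic would pick A, G, and Y for 17, but a cheaper cover exists.
Choose Y and G: together they cover T7, T6, T1, T4 — every target.
Total install cost: 9 + 5 = 14.
No cover costs less than 14.

14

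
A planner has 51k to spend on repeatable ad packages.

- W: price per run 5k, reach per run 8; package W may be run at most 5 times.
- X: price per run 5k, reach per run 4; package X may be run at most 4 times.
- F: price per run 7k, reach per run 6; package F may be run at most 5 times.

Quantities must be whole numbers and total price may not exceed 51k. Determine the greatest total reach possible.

62

Take 5×W, 1×X, and 3×F: price 51 ≤ 51, reach 5·8 + 1·4 + 3·6 = 62.
W has the best ratio (8/5) and is taken to its limit of 5; remaining capacity is filled optimally with the others.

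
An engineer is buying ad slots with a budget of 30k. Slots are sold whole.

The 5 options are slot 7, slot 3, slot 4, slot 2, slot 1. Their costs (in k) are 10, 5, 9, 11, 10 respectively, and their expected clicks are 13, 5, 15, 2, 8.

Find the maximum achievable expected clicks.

36

slot 7 + slot 4 + slot 1: cost 10 + 9 + 10 = 29 ≤ 30, expected clicks 13 + 15 + 8 = 36.
slot 7 + slot 3 + slot 4: cost 10 + 5 + 9 = 24 ≤ 30, expected clicks 13 + 5 + 15 = 33.
slot 7 + slot 4 + slot 2: cost 10 + 9 + 11 = 30 ≤ 30, expected clicks 13 + 15 + 2 = 30.
Best is slot 7, slot 4, and slot 1 with total expected clicks 36.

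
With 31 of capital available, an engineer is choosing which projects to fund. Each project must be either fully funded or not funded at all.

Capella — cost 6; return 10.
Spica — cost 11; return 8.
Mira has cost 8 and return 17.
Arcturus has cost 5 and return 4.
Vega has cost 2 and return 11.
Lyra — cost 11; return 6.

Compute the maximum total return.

This is an integer program with binary decision variables.
Take Capella, Spica, Mira, and Vega: cost 6 + 11 + 8 + 2 = 27 ≤ 31, return 10 + 8 + 17 + 11 = 46.
No other feasible combination does better.

46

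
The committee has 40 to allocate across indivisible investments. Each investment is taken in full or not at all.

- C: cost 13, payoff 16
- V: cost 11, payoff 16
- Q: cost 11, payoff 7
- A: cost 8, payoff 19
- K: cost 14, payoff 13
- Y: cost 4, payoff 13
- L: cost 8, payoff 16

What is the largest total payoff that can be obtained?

Allowing fractional choices, the relaxed optimum would be about 75.1, but investments are indivisible.
C + A + Y + L: cost 13 + 8 + 4 + 8 = 33 ≤ 40, payoff 16 + 19 + 13 + 16 = 64.
V + A + Y + L: cost 11 + 8 + 4 + 8 = 31 ≤ 40, payoff 16 + 19 + 13 + 16 = 64.
C + V + A + L: cost 13 + 11 + 8 + 8 = 40 ≤ 40, payoff 16 + 16 + 19 + 16 = 67.
Best is C, V, A, and L with total payoff 67.

67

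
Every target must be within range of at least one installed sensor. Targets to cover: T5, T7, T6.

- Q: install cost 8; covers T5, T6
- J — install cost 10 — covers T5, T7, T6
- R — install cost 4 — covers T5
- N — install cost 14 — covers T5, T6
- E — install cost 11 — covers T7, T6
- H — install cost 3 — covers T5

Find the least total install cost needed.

10

J alone covers T5, T7, T6 — every target.
Total install cost: 10.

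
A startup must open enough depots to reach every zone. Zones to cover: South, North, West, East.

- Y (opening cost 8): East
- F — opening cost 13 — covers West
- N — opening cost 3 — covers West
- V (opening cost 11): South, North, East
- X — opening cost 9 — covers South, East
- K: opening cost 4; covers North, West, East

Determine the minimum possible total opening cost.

Choose X and K: together they cover South, North, West, East — every zone.
Total opening cost: 9 + 4 = 13.
No cover costs less than 13.

13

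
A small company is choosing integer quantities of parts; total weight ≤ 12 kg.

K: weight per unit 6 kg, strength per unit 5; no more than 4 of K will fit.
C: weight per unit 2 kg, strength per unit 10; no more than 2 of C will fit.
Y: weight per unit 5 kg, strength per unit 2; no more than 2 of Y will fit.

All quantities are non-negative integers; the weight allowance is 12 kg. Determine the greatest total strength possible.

This is a bounded integer knapsack.
Take 1×K and 2×C: weight 10 ≤ 12, strength 1·5 + 2·10 = 25.
C has the best ratio (10/2) and is taken to its limit of 2; remaining capacity is filled optimally with the others.

25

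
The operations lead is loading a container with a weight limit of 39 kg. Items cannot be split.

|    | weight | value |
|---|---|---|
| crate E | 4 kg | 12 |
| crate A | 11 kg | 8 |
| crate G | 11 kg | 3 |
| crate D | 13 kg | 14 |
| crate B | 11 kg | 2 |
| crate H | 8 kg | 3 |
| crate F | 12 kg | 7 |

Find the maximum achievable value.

37

This is a 0-1 knapsack instance.
Take crate E, crate A, crate D, and crate H: weight 4 + 11 + 13 + 8 = 36 ≤ 39, value 12 + 8 + 14 + 3 = 37.
No feasible combination exceeds this.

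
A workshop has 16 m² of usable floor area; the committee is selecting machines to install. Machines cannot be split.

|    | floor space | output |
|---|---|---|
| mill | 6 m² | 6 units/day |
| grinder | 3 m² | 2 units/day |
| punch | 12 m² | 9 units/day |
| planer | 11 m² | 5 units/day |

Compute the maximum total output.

punch: floor space 12 ≤ 16, output 9.
grinder + punch: floor space 3 + 12 = 15 ≤ 16, output 2 + 9 = 11.
Best is grinder and punch with total output 11.

11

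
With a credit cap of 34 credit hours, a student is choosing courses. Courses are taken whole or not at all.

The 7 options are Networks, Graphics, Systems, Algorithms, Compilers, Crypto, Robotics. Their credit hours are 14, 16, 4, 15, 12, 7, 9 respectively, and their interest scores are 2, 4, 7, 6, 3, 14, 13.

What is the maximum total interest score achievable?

Allowing fractional choices, the relaxed optimum would be about 39.6, but courses are indivisible.
Networks + Systems + Crypto + Robotics: credit hours 14 + 4 + 7 + 9 = 34 ≤ 34, interest score 2 + 7 + 14 + 13 = 36.
Systems + Compilers + Crypto + Robotics: credit hours 4 + 12 + 7 + 9 = 32 ≤ 34, interest score 7 + 3 + 14 + 13 = 37.
Best is Systems, Compilers, Crypto, and Robotics with total interest score 37.

37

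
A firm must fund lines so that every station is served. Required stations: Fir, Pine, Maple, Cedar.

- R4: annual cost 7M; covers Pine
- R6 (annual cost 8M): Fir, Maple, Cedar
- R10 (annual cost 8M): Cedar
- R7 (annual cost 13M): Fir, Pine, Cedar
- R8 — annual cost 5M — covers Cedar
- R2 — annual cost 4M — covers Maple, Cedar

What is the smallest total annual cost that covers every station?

15

The greedy cost-per-new-station heuristic would pick R2 and R7 for 17, but a cheaper cover exists.
Choose R4 and R6: together they cover Fir, Pine, Maple, Cedar — every station.
Total annual cost: 7 + 8 = 15.
No cover costs less than 15.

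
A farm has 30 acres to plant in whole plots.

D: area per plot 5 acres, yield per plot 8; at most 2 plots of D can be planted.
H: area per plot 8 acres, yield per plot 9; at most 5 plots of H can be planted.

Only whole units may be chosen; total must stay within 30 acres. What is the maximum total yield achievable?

35

This is a bounded integer knapsack.
Take 1×D and 3×H: area 29 ≤ 30, yield 1·8 + 3·9 = 35.
No other integer combination yields more.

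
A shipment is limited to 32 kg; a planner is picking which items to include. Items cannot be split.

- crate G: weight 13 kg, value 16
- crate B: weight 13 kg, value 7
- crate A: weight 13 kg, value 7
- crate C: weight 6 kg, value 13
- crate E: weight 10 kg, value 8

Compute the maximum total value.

37

Treat it as a binary knapsack problem.
Allowing fractional choices, the relaxed optimum would be about 38.6, but items are indivisible.
crate G + crate C + crate E: weight 13 + 6 + 10 = 29 ≤ 32, value 16 + 13 + 8 = 37.
crate G + crate B + crate C: weight 13 + 13 + 6 = 32 ≤ 32, value 16 + 7 + 13 = 36.
Best is crate G, crate C, and crate E with total value 37.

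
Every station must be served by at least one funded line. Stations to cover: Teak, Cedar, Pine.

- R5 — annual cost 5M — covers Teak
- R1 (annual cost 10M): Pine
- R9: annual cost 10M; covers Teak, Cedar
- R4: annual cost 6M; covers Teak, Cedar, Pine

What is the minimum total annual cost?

This is a weighted set-cover instance.
R4 alone covers Teak, Cedar, Pine — every station.
Total annual cost: 6.

6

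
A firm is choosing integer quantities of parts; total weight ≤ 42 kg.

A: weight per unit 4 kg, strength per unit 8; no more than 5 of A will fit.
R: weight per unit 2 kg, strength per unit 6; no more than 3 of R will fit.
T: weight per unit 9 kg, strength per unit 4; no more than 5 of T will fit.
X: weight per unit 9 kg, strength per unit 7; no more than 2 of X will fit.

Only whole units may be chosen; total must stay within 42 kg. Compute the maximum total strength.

This is a bounded integer knapsack.
5×A, 3×R, and 1×X: weight 35 ≤ 42, strength 5·8 + 3·6 + 1·7 = 65.
5×A, 2×R, and 2×X: weight 42 ≤ 42, strength 5·8 + 2·6 + 2·7 = 66.
Best is 66.

66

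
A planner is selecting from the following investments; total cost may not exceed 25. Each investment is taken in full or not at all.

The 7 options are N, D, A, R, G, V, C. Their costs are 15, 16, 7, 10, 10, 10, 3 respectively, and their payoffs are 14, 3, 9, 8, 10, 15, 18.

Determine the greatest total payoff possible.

43

Allowing fractional choices, the relaxed optimum would be about 47.0, but investments are indivisible.
A + V + C: cost 7 + 10 + 3 = 20 ≤ 25, payoff 9 + 15 + 18 = 42.
G + V + C: cost 10 + 10 + 3 = 23 ≤ 25, payoff 10 + 15 + 18 = 43.
Best is G, V, and C with total payoff 43.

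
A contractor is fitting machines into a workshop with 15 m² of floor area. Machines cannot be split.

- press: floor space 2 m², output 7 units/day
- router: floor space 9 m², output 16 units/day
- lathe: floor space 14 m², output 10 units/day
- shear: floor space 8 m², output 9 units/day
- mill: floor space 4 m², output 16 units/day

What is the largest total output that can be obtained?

39

router + mill: floor space 9 + 4 = 13 ≤ 15, output 16 + 16 = 32.
press + router + mill: floor space 2 + 9 + 4 = 15 ≤ 15, output 7 + 16 + 16 = 39.
Best is press, router, and mill with total output 39.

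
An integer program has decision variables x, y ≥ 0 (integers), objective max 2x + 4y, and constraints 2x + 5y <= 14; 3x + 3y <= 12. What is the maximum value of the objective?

(x,y)=(2,2): 2·2+5·2=14≤14, 3·2+3·2=12≤12, objective 12.
(x,y)=(1,2): 2·1+5·2=12≤14, 3·1+3·2=9≤12, objective 10.
(x,y)=(3,1): 2·3+5·1=11≤14, 3·3+3·1=12≤12, objective 10.
Maximum is 12 at (x,y)=(2,2).

12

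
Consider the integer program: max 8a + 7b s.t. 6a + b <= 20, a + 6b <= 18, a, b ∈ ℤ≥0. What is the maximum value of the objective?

The continuous relaxation peaks at (2.91, 2.51) with value 40.91; rounding to a feasible lattice point costs some objective.
(a,b)=(3,2): 6·3+1·2=20≤20, 1·3+6·2=15≤18, objective 38.
(a,b)=(3,1): 6·3+1·1=19≤20, 1·3+6·1=9≤18, objective 31.
(a,b)=(2,2): 6·2+1·2=14≤20, 1·2+6·2=14≤18, objective 30.
No feasible integer point exceeds 38.

38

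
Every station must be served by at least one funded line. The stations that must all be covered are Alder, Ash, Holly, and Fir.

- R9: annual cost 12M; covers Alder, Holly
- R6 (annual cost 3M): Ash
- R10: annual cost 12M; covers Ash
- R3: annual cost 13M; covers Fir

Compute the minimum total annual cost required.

28

Choose R9, R6, and R3: together they cover Alder, Ash, Holly, Fir — every station.
Total annual cost: 12 + 3 + 13 = 28.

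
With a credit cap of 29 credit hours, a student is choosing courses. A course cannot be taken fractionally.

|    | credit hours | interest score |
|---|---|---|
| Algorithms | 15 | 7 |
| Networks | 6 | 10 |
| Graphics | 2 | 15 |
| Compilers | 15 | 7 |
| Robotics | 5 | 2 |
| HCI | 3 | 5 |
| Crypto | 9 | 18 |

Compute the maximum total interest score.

50

This is a 0-1 knapsack instance.
Allowing fractional choices, the relaxed optimum would be about 52.2, but courses are indivisible.
Networks + Graphics + Robotics + HCI + Crypto: credit hours 6 + 2 + 5 + 3 + 9 = 25 ≤ 29, interest score 10 + 15 + 2 + 5 + 18 = 50.
Networks + Graphics + HCI + Crypto: credit hours 6 + 2 + 3 + 9 = 20 ≤ 29, interest score 10 + 15 + 5 + 18 = 48.
Networks + Graphics + Robotics + Crypto: credit hours 6 + 2 + 5 + 9 = 22 ≤ 29, interest score 10 + 15 + 2 + 18 = 45.
Best is Networks, Graphics, Robotics, HCI, and Crypto with total interest score 50.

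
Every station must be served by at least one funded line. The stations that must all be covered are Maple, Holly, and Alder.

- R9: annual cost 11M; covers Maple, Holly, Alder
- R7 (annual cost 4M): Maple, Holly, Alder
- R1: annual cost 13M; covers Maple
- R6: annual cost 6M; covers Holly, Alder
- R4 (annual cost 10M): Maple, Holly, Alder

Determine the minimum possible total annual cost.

This is an integer covering problem.
R7 alone covers Maple, Holly, Alder — every station.
Total annual cost: 4.

4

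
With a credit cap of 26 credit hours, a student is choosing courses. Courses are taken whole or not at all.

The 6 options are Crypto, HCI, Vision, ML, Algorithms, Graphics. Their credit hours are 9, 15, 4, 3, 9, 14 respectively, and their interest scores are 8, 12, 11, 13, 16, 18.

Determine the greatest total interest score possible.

Allowing fractional choices, the relaxed optimum would be about 52.9, but courses are indivisible.
Crypto + Vision + ML + Algorithms: credit hours 9 + 4 + 3 + 9 = 25 ≤ 26, interest score 8 + 11 + 13 + 16 = 48.
ML + Algorithms + Graphics: credit hours 3 + 9 + 14 = 26 ≤ 26, interest score 13 + 16 + 18 = 47.
Best is Crypto, Vision, ML, and Algorithms with total interest score 48.

48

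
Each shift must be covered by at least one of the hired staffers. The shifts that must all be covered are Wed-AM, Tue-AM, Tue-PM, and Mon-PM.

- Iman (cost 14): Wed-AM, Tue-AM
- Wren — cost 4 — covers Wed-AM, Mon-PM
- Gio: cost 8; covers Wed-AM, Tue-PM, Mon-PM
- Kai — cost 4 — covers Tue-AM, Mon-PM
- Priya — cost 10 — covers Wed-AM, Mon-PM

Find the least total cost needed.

12

The greedy cost-per-new-shift heuristic would pick Wren, Kai, and Gio for 16, but a cheaper cover exists.
Choose Gio and Kai: together they cover Wed-AM, Tue-AM, Tue-PM, Mon-PM — every shift.
Total cost: 8 + 4 = 12.
No cover costs less than 12.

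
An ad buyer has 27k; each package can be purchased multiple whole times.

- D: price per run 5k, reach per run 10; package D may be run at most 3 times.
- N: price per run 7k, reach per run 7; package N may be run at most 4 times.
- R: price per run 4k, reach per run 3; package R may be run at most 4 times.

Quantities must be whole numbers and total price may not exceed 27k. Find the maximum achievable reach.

This is a bounded integer knapsack.
D has the best ratio (10/5); taking only D gives at most 3×10 = 30 (stopped by the supply cap of 3).
Mixing does better — 3×D, 1×N, and 1×R: price 26 ≤ 27, reach 3·10 + 1·7 + 1·3 = 40.

40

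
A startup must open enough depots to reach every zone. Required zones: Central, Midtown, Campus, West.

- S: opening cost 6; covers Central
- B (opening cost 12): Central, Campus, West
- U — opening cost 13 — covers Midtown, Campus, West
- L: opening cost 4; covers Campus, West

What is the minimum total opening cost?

Choose S and U: together they cover Central, Midtown, Campus, West — every zone.
Total opening cost: 6 + 13 = 19.

19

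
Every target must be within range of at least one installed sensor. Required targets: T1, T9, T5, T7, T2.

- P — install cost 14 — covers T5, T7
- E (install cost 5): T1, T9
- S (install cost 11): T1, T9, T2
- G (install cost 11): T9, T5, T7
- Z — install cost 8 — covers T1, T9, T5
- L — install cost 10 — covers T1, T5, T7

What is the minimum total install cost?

21

The greedy cost-per-new-target heuristic would pick E, L, and S for 26, but a cheaper cover exists.
Choose S and L: together they cover T1, T9, T5, T7, T2 — every target.
Total install cost: 11 + 10 = 21.
No cover costs less than 21.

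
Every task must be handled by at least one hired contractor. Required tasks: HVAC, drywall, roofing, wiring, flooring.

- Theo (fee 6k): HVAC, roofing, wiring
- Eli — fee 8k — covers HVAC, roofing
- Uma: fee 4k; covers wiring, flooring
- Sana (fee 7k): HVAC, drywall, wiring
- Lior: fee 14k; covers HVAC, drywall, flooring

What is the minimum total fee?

17

Choose Theo, Uma, and Sana: together they cover HVAC, drywall, roofing, wiring, flooring — every task.
Total fee: 6 + 4 + 7 = 17.
No cover costs less than 17.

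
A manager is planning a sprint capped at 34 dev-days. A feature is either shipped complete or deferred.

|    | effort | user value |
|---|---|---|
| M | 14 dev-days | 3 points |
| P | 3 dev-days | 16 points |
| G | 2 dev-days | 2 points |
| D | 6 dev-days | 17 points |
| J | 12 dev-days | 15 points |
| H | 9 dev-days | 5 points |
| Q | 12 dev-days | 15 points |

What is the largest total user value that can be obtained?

P + D + J + Q: effort 3 + 6 + 12 + 12 = 33 ≤ 34, user value 16 + 17 + 15 + 15 = 63.
P + G + D + J + H: effort 3 + 2 + 6 + 12 + 9 = 32 ≤ 34, user value 16 + 2 + 17 + 15 + 5 = 55.
Best is P, D, J, and Q with total user value 63.

63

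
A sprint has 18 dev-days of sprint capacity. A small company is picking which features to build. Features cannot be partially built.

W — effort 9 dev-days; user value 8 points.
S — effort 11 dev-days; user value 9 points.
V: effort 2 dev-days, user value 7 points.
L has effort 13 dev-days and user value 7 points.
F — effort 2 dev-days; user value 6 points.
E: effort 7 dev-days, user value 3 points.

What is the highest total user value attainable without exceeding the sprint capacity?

This is an integer program with binary decision variables.
Take S, V, and F: effort 11 + 2 + 2 = 15 ≤ 18, user value 9 + 7 + 6 = 22.
No other feasible combination does better.

22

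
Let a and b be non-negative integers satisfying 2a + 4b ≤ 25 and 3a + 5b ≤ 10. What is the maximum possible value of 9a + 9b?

Relaxing integrality, the LP optimum is 30.00 at (a,b) = (3.33, 0), which is not an integer point.
(a,b)=(3,0): 2·3+4·0=6≤25, 3·3+5·0=9≤10, objective 27.
(a,b)=(2,0): 2·2+4·0=4≤25, 3·2+5·0=6≤10, objective 18.
Maximum is 27 at (a,b)=(3,0).

27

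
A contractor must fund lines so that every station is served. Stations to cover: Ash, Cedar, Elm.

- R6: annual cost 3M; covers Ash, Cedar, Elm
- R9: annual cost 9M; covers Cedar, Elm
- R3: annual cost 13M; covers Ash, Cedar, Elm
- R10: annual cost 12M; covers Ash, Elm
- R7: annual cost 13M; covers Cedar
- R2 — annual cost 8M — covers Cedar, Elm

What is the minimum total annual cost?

R6 alone covers Ash, Cedar, Elm — every station.
Total annual cost: 3.

3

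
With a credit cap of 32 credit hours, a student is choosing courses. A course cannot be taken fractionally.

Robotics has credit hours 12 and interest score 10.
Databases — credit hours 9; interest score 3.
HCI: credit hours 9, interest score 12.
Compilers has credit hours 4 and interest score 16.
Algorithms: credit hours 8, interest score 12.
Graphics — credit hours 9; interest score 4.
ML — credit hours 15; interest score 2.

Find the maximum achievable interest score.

Allowing fractional choices, the relaxed optimum would be about 49.2, but courses are indivisible.
HCI + Compilers + Algorithms + Graphics: credit hours 9 + 4 + 8 + 9 = 30 ≤ 32, interest score 12 + 16 + 12 + 4 = 44.
HCI + Compilers + Algorithms: credit hours 9 + 4 + 8 = 21 ≤ 32, interest score 12 + 16 + 12 = 40.
Databases + HCI + Compilers + Algorithms: credit hours 9 + 9 + 4 + 8 = 30 ≤ 32, interest score 3 + 12 + 16 + 12 = 43.
Best is HCI, Compilers, Algorithms, and Graphics with total interest score 44.

44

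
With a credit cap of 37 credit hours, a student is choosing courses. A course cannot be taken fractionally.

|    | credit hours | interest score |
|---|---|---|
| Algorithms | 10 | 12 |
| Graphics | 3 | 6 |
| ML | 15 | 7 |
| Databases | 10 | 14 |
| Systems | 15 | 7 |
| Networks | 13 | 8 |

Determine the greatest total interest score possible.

Allowing fractional choices, the relaxed optimum would be about 40.5, but courses are indivisible.
Algorithms + Databases + Networks: credit hours 10 + 10 + 13 = 33 ≤ 37, interest score 12 + 14 + 8 = 34.
Algorithms + Graphics + Databases + Networks: credit hours 10 + 3 + 10 + 13 = 36 ≤ 37, interest score 12 + 6 + 14 + 8 = 40.
Best is Algorithms, Graphics, Databases, and Networks with total interest score 40.

40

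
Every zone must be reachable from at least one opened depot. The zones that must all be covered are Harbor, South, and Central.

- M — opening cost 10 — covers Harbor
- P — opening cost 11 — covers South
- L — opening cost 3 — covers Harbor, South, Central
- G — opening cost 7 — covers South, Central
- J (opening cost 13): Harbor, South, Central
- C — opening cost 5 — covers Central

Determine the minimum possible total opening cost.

L alone covers Harbor, South, Central — every zone.
Total opening cost: 3.
No cover costs less than 3.

3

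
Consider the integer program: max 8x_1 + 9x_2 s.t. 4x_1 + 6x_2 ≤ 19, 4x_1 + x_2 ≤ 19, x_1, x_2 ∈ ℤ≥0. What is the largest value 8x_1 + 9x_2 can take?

33

(x_1,x_2)=(3,1): 4·3+6·1=18≤19, 4·3+1·1=13≤19, objective 33.
(x_1,x_2)=(4,0): 4·4+6·0=16≤19, 4·4+1·0=16≤19, objective 32.
(x_1,x_2)=(2,1): 4·2+6·1=14≤19, 4·2+1·1=9≤19, objective 25.
(x_1,x_2)=(3,0): 4·3+6·0=12≤19, 4·3+1·0=12≤19, objective 24.
No feasible integer point exceeds 33.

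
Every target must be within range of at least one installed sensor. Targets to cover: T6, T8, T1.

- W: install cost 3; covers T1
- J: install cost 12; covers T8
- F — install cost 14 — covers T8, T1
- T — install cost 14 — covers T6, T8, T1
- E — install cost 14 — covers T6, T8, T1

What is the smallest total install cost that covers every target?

T alone covers T6, T8, T1 — every target.
Total install cost: 14.

14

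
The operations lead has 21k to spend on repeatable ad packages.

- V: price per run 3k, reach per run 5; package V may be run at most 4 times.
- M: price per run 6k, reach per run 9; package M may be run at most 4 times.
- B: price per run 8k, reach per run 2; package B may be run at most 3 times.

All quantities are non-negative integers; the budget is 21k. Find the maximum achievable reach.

33

Take 3×V and 2×M: price 21 ≤ 21, reach 3·5 + 2·9 = 33.
No other integer combination yields more.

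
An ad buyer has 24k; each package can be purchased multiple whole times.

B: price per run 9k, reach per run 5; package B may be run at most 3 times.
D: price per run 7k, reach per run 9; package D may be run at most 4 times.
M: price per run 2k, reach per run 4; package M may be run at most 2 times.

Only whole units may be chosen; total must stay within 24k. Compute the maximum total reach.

M has the best ratio (4/2); taking only M gives at most 2×4 = 8 (stopped by the supply cap of 2).
Mixing does better — 3×D and 1×M: price 23 ≤ 24, reach 3·9 + 1·4 = 31.

31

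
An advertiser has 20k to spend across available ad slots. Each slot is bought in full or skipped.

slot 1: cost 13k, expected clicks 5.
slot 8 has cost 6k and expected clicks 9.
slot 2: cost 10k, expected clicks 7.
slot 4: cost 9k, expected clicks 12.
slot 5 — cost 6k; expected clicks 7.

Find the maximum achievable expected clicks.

slot 8 + slot 4: cost 6 + 9 = 15 ≤ 20, expected clicks 9 + 12 = 21.
slot 4 + slot 5: cost 9 + 6 = 15 ≤ 20, expected clicks 12 + 7 = 19.
Best is slot 8 and slot 4 with total expected clicks 21.

21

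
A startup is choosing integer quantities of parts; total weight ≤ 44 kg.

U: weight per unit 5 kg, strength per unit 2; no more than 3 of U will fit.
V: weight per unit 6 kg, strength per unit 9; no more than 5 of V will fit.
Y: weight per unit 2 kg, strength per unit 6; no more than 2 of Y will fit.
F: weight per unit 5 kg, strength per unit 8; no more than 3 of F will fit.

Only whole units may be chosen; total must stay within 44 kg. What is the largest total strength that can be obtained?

5×V, 2×Y, and 2×F: weight 44 ≤ 44, strength 5·9 + 2·6 + 2·8 = 73.
4×V, 2×Y, and 3×F: weight 43 ≤ 44, strength 4·9 + 2·6 + 3·8 = 72.
Best is 73.

73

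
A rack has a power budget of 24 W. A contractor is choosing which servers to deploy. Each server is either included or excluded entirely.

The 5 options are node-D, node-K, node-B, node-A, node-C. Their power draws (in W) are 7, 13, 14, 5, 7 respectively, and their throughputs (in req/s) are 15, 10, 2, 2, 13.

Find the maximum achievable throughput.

This is a 0-1 knapsack instance.
Take node-D, node-A, and node-C: power draw 7 + 5 + 7 = 19 ≤ 24, throughput 15 + 2 + 13 = 30.
No other feasible combination does better.

30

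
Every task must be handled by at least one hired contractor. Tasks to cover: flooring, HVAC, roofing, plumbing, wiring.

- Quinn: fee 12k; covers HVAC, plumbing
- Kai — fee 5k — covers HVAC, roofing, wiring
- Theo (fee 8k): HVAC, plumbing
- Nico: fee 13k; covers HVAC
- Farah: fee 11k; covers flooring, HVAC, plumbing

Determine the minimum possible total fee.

16

Choose Kai and Farah: together they cover flooring, HVAC, roofing, plumbing, wiring — every task.
Total fee: 5 + 11 = 16.
No cover costs less than 16.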